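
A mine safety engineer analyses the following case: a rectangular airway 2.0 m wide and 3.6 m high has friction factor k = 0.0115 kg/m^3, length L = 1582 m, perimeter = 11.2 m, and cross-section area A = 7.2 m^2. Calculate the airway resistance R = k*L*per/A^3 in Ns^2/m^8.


0.5459 Ns^2/m^8

Compute the numerator:
k * L * per = 0.0115 * 1582 * 11.2
= 203.7616
Compute the denominator:
A^3 = 7.2^3 = 373.248
Resistance:
R = 203.7616 / 373.248
= 0.5459 Ns^2/m^8


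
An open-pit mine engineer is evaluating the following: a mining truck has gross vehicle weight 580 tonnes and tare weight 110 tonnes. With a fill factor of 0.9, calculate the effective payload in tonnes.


423.0 tonnes

Maximum payload = gross - tare
= 580 - 110 = 470 tonnes
Effective payload = max payload * fill factor
= 470 * 0.9
= 423.0 tonnes


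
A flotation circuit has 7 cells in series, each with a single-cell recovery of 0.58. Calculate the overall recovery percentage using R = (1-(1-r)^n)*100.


99.7695%

Complement of single-cell recovery:
1 - r = 1 - 0.58 = 0.42
Raise to power n:
(1 - r)^7 = 0.42^7 = 0.002305393332
Overall recovery:
R = (1 - 0.002305393332) * 100
= 99.7695%


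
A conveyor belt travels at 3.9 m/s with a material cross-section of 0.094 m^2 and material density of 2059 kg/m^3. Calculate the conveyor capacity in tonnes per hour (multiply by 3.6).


Volumetric flow = speed * area
= 3.9 * 0.094 = 0.3666 m^3/s
Mass flow = volumetric * density
= 0.3666 * 2059 = 754.8294 kg/s
Convert to t/h: multiply by 3.6
Capacity = 754.8294 * 3.6
= 2717.3858 t/h

2717.3858 t/h


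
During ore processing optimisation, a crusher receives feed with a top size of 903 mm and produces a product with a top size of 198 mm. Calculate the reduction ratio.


Reduction ratio = feed size / product size
= 903 / 198
= 4.5606

4.5606


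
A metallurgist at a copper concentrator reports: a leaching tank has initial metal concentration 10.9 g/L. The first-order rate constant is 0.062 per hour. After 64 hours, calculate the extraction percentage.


98.1089%

Compute the exponent:
-k * t = -0.062 * 64 = -3.968
Remaining concentration:
C = 10.9 * exp(-3.968)
= 10.9 * 0.01891121777
= 0.2061322737 g/L
Extracted = 10.9 - 0.2061322737 = 10.69386773 g/L
Extraction % = 10.69386773 / 10.9 * 100
= 98.1089%


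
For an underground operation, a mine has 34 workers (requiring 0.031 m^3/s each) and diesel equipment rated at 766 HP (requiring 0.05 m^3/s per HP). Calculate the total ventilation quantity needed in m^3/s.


Airflow for workers:
Q_people = 34 * 0.031 = 1.054 m^3/s
Airflow for diesel equipment:
Q_diesel = 766 * 0.05 = 38.3 m^3/s
Total ventilation:
Q_total = 1.054 + 38.3
= 39.354 m^3/s

39.354 m^3/s


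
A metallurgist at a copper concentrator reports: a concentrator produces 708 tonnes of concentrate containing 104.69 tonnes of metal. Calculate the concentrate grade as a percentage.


Grade = (metal in concentrate / concentrate mass) * 100
= (104.69 / 708) * 100
= 0.1478672316 * 100
= 14.7867%

14.7867%


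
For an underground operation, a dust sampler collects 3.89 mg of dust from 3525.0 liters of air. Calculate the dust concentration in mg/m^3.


Convert liters to m^3: 1 m^3 = 1000 L
Concentration = mass / volume * 1000
= 3.89 / 3525.0 * 1000
= 0.001103546099 * 1000
= 1.1035 mg/m^3

1.1035 mg/m^3


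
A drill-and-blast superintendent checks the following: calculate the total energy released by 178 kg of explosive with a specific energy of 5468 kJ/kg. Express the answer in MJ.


973.304 MJ

Energy = mass * specific_energy / 1000
= 178 * 5468 / 1000
= 973304 / 1000
= 973.304 MJ


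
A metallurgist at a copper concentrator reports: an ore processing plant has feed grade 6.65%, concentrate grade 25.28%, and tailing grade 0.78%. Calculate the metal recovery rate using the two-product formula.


Using the two-product formula:
R = 100 * c * (f - t) / (f * (c - t))
Numerator = 100 * 25.28 * (6.65 - 0.78)
= 100 * 25.28 * 5.87
= 14839.36
Denominator = 6.65 * (25.28 - 0.78)
= 6.65 * 24.5
= 162.925
R = 14839.36 / 162.925
= 91.0809%

91.0809%


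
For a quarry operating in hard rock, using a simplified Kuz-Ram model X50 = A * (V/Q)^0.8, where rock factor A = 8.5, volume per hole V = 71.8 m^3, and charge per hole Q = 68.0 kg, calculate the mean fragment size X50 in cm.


8.8779 cm

Compute V/Q:
V/Q = 71.8 / 68.0 = 1.055882353
Raise to the power 0.8:
(V/Q)^0.8 = 1.055882353^0.8 = 1.044461474
Multiply by A:
X50 = 8.5 * 1.044461474
= 8.8779 cm


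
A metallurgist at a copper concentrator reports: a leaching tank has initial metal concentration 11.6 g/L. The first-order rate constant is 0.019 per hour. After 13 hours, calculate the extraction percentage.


Compute the exponent:
-k * t = -0.019 * 13 = -0.247
Remaining concentration:
C = 11.6 * exp(-0.247)
= 11.6 * 0.7811406935
= 9.061232045 g/L
Extracted = 11.6 - 9.061232045 = 2.538767955 g/L
Extraction % = 2.538767955 / 11.6 * 100
= 21.8859%

21.8859%


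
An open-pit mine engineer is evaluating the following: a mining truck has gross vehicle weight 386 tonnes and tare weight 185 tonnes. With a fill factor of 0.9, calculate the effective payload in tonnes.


Maximum payload = gross - tare
= 386 - 185 = 201 tonnes
Effective payload = max payload * fill factor
= 201 * 0.9
= 180.9 tonnes

180.9 tonnes


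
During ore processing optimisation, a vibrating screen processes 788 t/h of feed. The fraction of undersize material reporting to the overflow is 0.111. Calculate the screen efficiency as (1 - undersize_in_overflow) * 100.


88.9%

Screen efficiency = (1 - fraction of undersize in overflow) * 100
= (1 - 0.111) * 100
= 0.889 * 100
= 88.9%


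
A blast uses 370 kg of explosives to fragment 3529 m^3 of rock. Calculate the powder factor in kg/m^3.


Powder factor = explosive mass / rock volume
= 370 / 3529
= 0.1048 kg/m^3

0.1048 kg/m^3


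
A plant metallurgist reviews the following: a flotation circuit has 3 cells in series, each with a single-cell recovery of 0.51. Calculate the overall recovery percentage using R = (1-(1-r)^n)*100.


Complement of single-cell recovery:
1 - r = 1 - 0.51 = 0.49
Raise to power n:
(1 - r)^3 = 0.49^3 = 0.117649
Overall recovery:
R = (1 - 0.117649) * 100
= 88.2351%

88.2351%


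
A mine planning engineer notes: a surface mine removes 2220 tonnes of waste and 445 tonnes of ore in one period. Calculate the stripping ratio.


Stripping ratio = waste tonnage / ore tonnage
= 2220 / 445
= 4.9888

4.9888


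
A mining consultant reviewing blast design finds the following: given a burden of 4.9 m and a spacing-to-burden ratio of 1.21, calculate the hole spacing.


5.929 m

Spacing = burden * ratio
= 4.9 * 1.21
= 5.929 m


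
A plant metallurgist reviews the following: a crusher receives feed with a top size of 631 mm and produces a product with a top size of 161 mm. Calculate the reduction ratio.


3.9193

Reduction ratio = feed size / product size
= 631 / 161
= 3.9193


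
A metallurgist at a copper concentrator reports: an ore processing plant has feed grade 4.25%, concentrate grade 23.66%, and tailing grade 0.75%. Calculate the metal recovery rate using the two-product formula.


Using the two-product formula:
R = 100 * c * (f - t) / (f * (c - t))
Numerator = 100 * 23.66 * (4.25 - 0.75)
= 100 * 23.66 * 3.5
= 8281.0
Denominator = 4.25 * (23.66 - 0.75)
= 4.25 * 22.91
= 97.3675
R = 8281.0 / 97.3675
= 85.0489%

85.0489%


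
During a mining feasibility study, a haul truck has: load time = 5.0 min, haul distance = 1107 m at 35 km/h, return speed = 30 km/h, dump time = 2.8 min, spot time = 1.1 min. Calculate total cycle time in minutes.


Convert haul speed to m/min: 35 * 1000/60 = 583.3333333 m/min
Haul time = 1107 / 583.3333333 = 1.897714286 min
Convert return speed to m/min: 30 * 1000/60 = 500 m/min
Return time = 1107 / 500 = 2.214 min
Total cycle time:
= 5.0 + 1.897714286 + 2.8 + 2.214 + 1.1
= 13.0117 min

13.0117 min


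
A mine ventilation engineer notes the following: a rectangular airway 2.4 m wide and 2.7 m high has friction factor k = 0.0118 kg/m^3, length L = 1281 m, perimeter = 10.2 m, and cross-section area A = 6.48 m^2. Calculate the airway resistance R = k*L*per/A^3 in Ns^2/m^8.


0.5666 Ns^2/m^8

Compute the numerator:
k * L * per = 0.0118 * 1281 * 10.2
= 154.18116
Compute the denominator:
A^3 = 6.48^3 = 272.097792
Resistance:
R = 154.18116 / 272.097792
= 0.5666 Ns^2/m^8


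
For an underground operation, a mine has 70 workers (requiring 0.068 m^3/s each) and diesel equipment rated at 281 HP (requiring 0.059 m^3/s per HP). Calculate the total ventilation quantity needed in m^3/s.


21.339 m^3/s

Airflow for workers:
Q_people = 70 * 0.068 = 4.76 m^3/s
Airflow for diesel equipment:
Q_diesel = 281 * 0.059 = 16.579 m^3/s
Total ventilation:
Q_total = 4.76 + 16.579
= 21.339 m^3/s


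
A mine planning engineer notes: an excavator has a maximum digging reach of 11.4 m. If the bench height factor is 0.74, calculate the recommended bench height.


8.436 m

Bench height = reach * factor
= 11.4 * 0.74
= 8.436 m


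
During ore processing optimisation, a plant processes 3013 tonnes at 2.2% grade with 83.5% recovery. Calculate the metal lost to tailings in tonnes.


Total metal in feed:
= 3013 * 2.2 / 100 = 66.286 tonnes
Metal recovered:
= 66.286 * 83.5 / 100 = 55.34881 tonnes
Metal lost to tailings:
= 66.286 - 55.34881
= 10.9372 tonnes

10.9372 tonnes


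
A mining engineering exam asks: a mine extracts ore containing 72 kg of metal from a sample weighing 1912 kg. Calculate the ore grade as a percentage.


Ore grade = (metal mass / ore mass) * 100
= (72 / 1912) * 100
= 0.03765690377 * 100
= 3.7657%

3.7657%


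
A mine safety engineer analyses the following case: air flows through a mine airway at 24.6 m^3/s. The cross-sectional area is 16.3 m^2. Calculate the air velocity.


Velocity = flow rate / cross-sectional area
= 24.6 / 16.3
= 1.5092 m/s

1.5092 m/s


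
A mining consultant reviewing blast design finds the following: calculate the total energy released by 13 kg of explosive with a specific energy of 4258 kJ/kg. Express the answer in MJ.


55.354 MJ

Energy = mass * specific_energy / 1000
= 13 * 4258 / 1000
= 55354 / 1000
= 55.354 MJ


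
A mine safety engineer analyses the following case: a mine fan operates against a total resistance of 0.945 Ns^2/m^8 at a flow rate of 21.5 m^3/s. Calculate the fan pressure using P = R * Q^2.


436.8263 Pa

Compute Q^2:
Q^2 = 21.5^2 = 462.25
Compute pressure:
P = R * Q^2 = 0.945 * 462.25
= 436.8263 Pa


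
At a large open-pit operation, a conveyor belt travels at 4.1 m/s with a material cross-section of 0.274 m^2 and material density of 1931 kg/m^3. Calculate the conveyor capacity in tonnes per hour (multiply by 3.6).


Volumetric flow = speed * area
= 4.1 * 0.274 = 1.1234 m^3/s
Mass flow = volumetric * density
= 1.1234 * 1931 = 2169.2854 kg/s
Convert to t/h: multiply by 3.6
Capacity = 2169.2854 * 3.6
= 7809.4274 t/h

7809.4274 t/h


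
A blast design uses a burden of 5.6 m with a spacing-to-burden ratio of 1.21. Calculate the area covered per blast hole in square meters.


37.9456 m^2

First, find the spacing:
Spacing = burden * ratio = 5.6 * 1.21
= 6.776 m
Then, calculate the area:
Area = burden * spacing = 5.6 * 6.776
= 37.9456 m^2


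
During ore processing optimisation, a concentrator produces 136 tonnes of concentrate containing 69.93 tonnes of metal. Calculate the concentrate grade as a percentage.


51.4191%

Grade = (metal in concentrate / concentrate mass) * 100
= (69.93 / 136) * 100
= 0.5141911765 * 100
= 51.4191%


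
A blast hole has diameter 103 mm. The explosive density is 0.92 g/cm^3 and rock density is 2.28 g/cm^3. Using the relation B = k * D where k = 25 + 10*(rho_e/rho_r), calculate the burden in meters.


First, compute k:
rho_e / rho_r = 0.92 / 2.28 = 0.4035087719
k = 25 + 10 * 0.4035087719 = 29.03508772
Then, compute burden:
B = k * D / 1000 = 29.03508772 * 103 / 1000
= 2990.614035 / 1000
= 2.9906 m

2.9906 m


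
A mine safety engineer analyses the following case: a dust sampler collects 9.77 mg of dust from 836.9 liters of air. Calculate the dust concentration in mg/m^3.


Convert liters to m^3: 1 m^3 = 1000 L
Concentration = mass / volume * 1000
= 9.77 / 836.9 * 1000
= 0.01167403513 * 1000
= 11.674 mg/m^3

11.674 mg/m^3


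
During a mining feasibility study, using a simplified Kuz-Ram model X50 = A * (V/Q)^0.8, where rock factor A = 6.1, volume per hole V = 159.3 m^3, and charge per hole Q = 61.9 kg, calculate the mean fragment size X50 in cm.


Compute V/Q:
V/Q = 159.3 / 61.9 = 2.573505654
Raise to the power 0.8:
(V/Q)^0.8 = 2.573505654^0.8 = 2.130198632
Multiply by A:
X50 = 6.1 * 2.130198632
= 12.9942 cm

12.9942 cm


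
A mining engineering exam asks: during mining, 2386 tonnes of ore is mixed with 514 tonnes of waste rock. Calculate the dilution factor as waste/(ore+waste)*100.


17.7241%

Total material = ore + waste
= 2386 + 514 = 2900 tonnes
Dilution = waste / total * 100
= 514 / 2900 * 100
= 0.1772413793 * 100
= 17.7241%


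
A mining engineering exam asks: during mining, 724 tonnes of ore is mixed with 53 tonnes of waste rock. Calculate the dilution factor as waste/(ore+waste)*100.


6.8211%

Total material = ore + waste
= 724 + 53 = 777 tonnes
Dilution = waste / total * 100
= 53 / 777 * 100
= 0.06821106821 * 100
= 6.8211%


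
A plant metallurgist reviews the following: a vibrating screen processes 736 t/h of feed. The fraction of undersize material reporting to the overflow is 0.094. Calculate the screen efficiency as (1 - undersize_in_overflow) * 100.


Screen efficiency = (1 - fraction of undersize in overflow) * 100
= (1 - 0.094) * 100
= 0.906 * 100
= 90.6%

90.6%


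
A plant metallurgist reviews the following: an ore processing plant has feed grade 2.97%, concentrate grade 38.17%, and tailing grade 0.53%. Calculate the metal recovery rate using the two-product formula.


83.3117%

Using the two-product formula:
R = 100 * c * (f - t) / (f * (c - t))
Numerator = 100 * 38.17 * (2.97 - 0.53)
= 100 * 38.17 * 2.44
= 9313.48
Denominator = 2.97 * (38.17 - 0.53)
= 2.97 * 37.64
= 111.7908
R = 9313.48 / 111.7908
= 83.3117%


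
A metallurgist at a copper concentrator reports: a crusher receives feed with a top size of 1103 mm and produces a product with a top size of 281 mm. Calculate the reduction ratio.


3.9253

Reduction ratio = feed size / product size
= 1103 / 281
= 3.9253


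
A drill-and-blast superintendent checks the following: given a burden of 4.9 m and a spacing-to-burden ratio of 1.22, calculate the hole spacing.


5.978 m

Spacing = burden * ratio
= 4.9 * 1.22
= 5.978 m


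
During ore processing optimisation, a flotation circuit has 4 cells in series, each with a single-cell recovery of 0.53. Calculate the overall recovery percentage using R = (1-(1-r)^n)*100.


Complement of single-cell recovery:
1 - r = 1 - 0.53 = 0.47
Raise to power n:
(1 - r)^4 = 0.47^4 = 0.04879681
Overall recovery:
R = (1 - 0.04879681) * 100
= 95.1203%

95.1203%


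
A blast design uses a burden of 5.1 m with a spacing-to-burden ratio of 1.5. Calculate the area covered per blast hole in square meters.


First, find the spacing:
Spacing = burden * ratio = 5.1 * 1.5
= 7.65 m
Then, calculate the area:
Area = burden * spacing = 5.1 * 7.65
= 39.015 m^2

39.015 m^2


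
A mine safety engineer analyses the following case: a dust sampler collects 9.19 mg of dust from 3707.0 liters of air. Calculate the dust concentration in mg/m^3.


Convert liters to m^3: 1 m^3 = 1000 L
Concentration = mass / volume * 1000
= 9.19 / 3707.0 * 1000
= 0.002479093607 * 1000
= 2.4791 mg/m^3

2.4791 mg/m^3


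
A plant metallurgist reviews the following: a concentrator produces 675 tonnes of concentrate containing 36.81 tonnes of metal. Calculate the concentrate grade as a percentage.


5.4533%

Grade = (metal in concentrate / concentrate mass) * 100
= (36.81 / 675) * 100
= 0.05453333333 * 100
= 5.4533%


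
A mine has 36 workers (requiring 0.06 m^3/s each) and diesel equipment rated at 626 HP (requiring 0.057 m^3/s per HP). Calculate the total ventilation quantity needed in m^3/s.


Airflow for workers:
Q_people = 36 * 0.06 = 2.16 m^3/s
Airflow for diesel equipment:
Q_diesel = 626 * 0.057 = 35.682 m^3/s
Total ventilation:
Q_total = 2.16 + 35.682
= 37.842 m^3/s

37.842 m^3/s


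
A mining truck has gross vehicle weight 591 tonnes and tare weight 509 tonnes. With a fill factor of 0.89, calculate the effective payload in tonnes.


Maximum payload = gross - tare
= 591 - 509 = 82 tonnes
Effective payload = max payload * fill factor
= 82 * 0.89
= 72.98 tonnes

72.98 tonnes


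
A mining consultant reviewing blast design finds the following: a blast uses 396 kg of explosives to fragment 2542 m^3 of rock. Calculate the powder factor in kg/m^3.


Powder factor = explosive mass / rock volume
= 396 / 2542
= 0.1558 kg/m^3

0.1558 kg/m^3


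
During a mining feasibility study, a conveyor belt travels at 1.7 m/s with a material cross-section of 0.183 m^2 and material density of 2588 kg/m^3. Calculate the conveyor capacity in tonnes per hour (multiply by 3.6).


Volumetric flow = speed * area
= 1.7 * 0.183 = 0.3111 m^3/s
Mass flow = volumetric * density
= 0.3111 * 2588 = 805.1268 kg/s
Convert to t/h: multiply by 3.6
Capacity = 805.1268 * 3.6
= 2898.4565 t/h

2898.4565 t/h


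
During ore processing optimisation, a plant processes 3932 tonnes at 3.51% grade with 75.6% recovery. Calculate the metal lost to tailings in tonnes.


33.6752 tonnes

Total metal in feed:
= 3932 * 3.51 / 100 = 138.0132 tonnes
Metal recovered:
= 138.0132 * 75.6 / 100 = 104.3379792 tonnes
Metal lost to tailings:
= 138.0132 - 104.3379792
= 33.6752 tonnes


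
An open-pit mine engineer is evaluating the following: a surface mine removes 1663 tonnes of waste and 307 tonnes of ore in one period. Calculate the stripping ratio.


5.4169

Stripping ratio = waste tonnage / ore tonnage
= 1663 / 307
= 5.4169


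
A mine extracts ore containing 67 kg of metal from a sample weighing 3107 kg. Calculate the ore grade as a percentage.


Ore grade = (metal mass / ore mass) * 100
= (67 / 3107) * 100
= 0.02156420985 * 100
= 2.1564%

2.1564%


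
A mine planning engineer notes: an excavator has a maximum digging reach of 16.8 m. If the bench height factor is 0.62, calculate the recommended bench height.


Bench height = reach * factor
= 16.8 * 0.62
= 10.416 m

10.416 m


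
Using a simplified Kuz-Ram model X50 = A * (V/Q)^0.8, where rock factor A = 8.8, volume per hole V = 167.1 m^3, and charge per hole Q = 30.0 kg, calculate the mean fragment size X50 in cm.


34.767 cm

Compute V/Q:
V/Q = 167.1 / 30.0 = 5.57
Raise to the power 0.8:
(V/Q)^0.8 = 5.57^0.8 = 3.950791913
Multiply by A:
X50 = 8.8 * 3.950791913
= 34.767 cm


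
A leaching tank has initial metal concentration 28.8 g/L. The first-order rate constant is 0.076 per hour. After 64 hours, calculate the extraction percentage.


Compute the exponent:
-k * t = -0.076 * 64 = -4.864
Remaining concentration:
C = 28.8 * exp(-4.864)
= 28.8 * 0.007719543877
= 0.2223228637 g/L
Extracted = 28.8 - 0.2223228637 = 28.57767714 g/L
Extraction % = 28.57767714 / 28.8 * 100
= 99.228%

99.228%


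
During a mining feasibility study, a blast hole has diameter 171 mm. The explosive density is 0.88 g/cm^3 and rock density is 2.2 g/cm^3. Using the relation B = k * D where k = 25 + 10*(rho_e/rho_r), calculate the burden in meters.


4.959 m

First, compute k:
rho_e / rho_r = 0.88 / 2.2 = 0.4
k = 25 + 10 * 0.4 = 29
Then, compute burden:
B = k * D / 1000 = 29 * 171 / 1000
= 4959 / 1000
= 4.959 m


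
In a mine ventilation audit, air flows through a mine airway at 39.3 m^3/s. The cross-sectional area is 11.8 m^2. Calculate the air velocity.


Velocity = flow rate / cross-sectional area
= 39.3 / 11.8
= 3.3305 m/s

3.3305 m/s


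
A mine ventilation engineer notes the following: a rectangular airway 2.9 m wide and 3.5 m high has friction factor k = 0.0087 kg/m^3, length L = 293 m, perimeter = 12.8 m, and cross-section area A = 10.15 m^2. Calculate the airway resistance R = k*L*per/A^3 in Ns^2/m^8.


0.0312 Ns^2/m^8

Compute the numerator:
k * L * per = 0.0087 * 293 * 12.8
= 32.62848
Compute the denominator:
A^3 = 10.15^3 = 1045.678375
Resistance:
R = 32.62848 / 1045.678375
= 0.0312 Ns^2/m^8


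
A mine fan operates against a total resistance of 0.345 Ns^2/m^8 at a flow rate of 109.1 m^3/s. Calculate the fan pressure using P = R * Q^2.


Compute Q^2:
Q^2 = 109.1^2 = 11902.81
Compute pressure:
P = R * Q^2 = 0.345 * 11902.81
= 4106.4695 Pa

4106.4695 Pa


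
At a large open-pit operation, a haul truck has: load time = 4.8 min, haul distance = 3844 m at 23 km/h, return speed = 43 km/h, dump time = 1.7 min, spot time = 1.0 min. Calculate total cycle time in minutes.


22.8915 min

Convert haul speed to m/min: 23 * 1000/60 = 383.3333333 m/min
Haul time = 3844 / 383.3333333 = 10.02782609 min
Convert return speed to m/min: 43 * 1000/60 = 716.6666667 m/min
Return time = 3844 / 716.6666667 = 5.36372093 min
Total cycle time:
= 4.8 + 10.02782609 + 1.7 + 5.36372093 + 1.0
= 22.8915 min


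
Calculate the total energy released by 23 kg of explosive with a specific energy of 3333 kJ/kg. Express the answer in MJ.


Energy = mass * specific_energy / 1000
= 23 * 3333 / 1000
= 76659 / 1000
= 76.659 MJ

76.659 MJ


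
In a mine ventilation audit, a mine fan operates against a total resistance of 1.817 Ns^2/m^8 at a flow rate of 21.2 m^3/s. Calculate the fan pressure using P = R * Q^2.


816.6325 Pa

Compute Q^2:
Q^2 = 21.2^2 = 449.44
Compute pressure:
P = R * Q^2 = 1.817 * 449.44
= 816.6325 Pa


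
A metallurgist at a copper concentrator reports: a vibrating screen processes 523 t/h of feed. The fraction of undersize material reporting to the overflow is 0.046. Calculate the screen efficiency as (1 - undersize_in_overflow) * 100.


Screen efficiency = (1 - fraction of undersize in overflow) * 100
= (1 - 0.046) * 100
= 0.954 * 100
= 95.4%

95.4%


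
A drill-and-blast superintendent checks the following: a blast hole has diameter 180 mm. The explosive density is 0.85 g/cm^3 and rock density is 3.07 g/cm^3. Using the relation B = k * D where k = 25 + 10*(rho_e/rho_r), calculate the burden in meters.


First, compute k:
rho_e / rho_r = 0.85 / 3.07 = 0.2768729642
k = 25 + 10 * 0.2768729642 = 27.76872964
Then, compute burden:
B = k * D / 1000 = 27.76872964 * 180 / 1000
= 4998.371336 / 1000
= 4.9984 m

4.9984 m


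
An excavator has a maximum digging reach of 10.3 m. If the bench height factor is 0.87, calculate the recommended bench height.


Bench height = reach * factor
= 10.3 * 0.87
= 8.961 m

8.961 m


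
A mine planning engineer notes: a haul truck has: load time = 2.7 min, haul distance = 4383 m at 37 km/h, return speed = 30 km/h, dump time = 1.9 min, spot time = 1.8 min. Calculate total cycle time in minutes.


Convert haul speed to m/min: 37 * 1000/60 = 616.6666667 m/min
Haul time = 4383 / 616.6666667 = 7.107567568 min
Convert return speed to m/min: 30 * 1000/60 = 500 m/min
Return time = 4383 / 500 = 8.766 min
Total cycle time:
= 2.7 + 7.107567568 + 1.9 + 8.766 + 1.8
= 22.2736 min

22.2736 min


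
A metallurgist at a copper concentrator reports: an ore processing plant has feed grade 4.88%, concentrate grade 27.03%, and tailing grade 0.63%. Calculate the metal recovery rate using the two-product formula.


Using the two-product formula:
R = 100 * c * (f - t) / (f * (c - t))
Numerator = 100 * 27.03 * (4.88 - 0.63)
= 100 * 27.03 * 4.25
= 11487.75
Denominator = 4.88 * (27.03 - 0.63)
= 4.88 * 26.4
= 128.832
R = 11487.75 / 128.832
= 89.1685%

89.1685%


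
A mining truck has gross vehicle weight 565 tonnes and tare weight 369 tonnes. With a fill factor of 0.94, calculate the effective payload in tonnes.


184.24 tonnes

Maximum payload = gross - tare
= 565 - 369 = 196 tonnes
Effective payload = max payload * fill factor
= 196 * 0.94
= 184.24 tonnes


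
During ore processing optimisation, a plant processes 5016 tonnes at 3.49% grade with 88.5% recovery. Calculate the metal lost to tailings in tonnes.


Total metal in feed:
= 5016 * 3.49 / 100 = 175.0584 tonnes
Metal recovered:
= 175.0584 * 88.5 / 100 = 154.926684 tonnes
Metal lost to tailings:
= 175.0584 - 154.926684
= 20.1317 tonnes

20.1317 tonnes


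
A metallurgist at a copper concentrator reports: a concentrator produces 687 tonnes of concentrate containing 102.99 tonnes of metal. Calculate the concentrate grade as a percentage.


Grade = (metal in concentrate / concentrate mass) * 100
= (102.99 / 687) * 100
= 0.1499126638 * 100
= 14.9913%

14.9913%


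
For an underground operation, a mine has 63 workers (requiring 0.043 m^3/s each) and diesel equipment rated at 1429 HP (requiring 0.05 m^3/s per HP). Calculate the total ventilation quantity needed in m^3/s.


74.159 m^3/s

Airflow for workers:
Q_people = 63 * 0.043 = 2.709 m^3/s
Airflow for diesel equipment:
Q_diesel = 1429 * 0.05 = 71.45 m^3/s
Total ventilation:
Q_total = 2.709 + 71.45
= 74.159 m^3/s


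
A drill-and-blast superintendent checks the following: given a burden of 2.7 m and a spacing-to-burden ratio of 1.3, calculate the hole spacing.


Spacing = burden * ratio
= 2.7 * 1.3
= 3.51 m

3.51 m


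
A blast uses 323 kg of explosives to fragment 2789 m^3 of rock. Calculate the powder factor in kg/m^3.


0.1158 kg/m^3

Powder factor = explosive mass / rock volume
= 323 / 2789
= 0.1158 kg/m^3


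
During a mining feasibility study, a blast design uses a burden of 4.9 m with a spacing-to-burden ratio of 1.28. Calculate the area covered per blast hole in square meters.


30.7328 m^2

First, find the spacing:
Spacing = burden * ratio = 4.9 * 1.28
= 6.272 m
Then, calculate the area:
Area = burden * spacing = 4.9 * 6.272
= 30.7328 m^2


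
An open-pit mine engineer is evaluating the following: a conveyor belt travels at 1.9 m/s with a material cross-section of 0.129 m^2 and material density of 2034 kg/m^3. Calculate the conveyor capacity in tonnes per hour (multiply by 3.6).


Volumetric flow = speed * area
= 1.9 * 0.129 = 0.2451 m^3/s
Mass flow = volumetric * density
= 0.2451 * 2034 = 498.5334 kg/s
Convert to t/h: multiply by 3.6
Capacity = 498.5334 * 3.6
= 1794.7202 t/h

1794.7202 t/h


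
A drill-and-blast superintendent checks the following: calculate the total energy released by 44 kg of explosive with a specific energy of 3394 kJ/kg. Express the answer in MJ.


149.336 MJ

Energy = mass * specific_energy / 1000
= 44 * 3394 / 1000
= 149336 / 1000
= 149.336 MJ


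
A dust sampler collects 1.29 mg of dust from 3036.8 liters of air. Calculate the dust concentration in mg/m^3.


0.4248 mg/m^3

Convert liters to m^3: 1 m^3 = 1000 L
Concentration = mass / volume * 1000
= 1.29 / 3036.8 * 1000
= 0.0004247892518 * 1000
= 0.4248 mg/m^3


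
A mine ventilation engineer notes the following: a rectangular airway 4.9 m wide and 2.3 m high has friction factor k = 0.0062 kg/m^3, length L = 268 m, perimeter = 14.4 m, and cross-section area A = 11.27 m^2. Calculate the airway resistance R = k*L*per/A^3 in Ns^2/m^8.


0.0167 Ns^2/m^8

Compute the numerator:
k * L * per = 0.0062 * 268 * 14.4
= 23.92704
Compute the denominator:
A^3 = 11.27^3 = 1431.435383
Resistance:
R = 23.92704 / 1431.435383
= 0.0167 Ns^2/m^8


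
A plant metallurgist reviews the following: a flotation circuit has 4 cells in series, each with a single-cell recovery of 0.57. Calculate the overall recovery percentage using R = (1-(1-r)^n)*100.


96.5812%

Complement of single-cell recovery:
1 - r = 1 - 0.57 = 0.43
Raise to power n:
(1 - r)^4 = 0.43^4 = 0.03418801
Overall recovery:
R = (1 - 0.03418801) * 100
= 96.5812%


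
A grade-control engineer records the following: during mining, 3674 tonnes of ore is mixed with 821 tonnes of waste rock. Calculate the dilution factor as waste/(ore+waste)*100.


Total material = ore + waste
= 3674 + 821 = 4495 tonnes
Dilution = waste / total * 100
= 821 / 4495 * 100
= 0.182647386 * 100
= 18.2647%

18.2647%


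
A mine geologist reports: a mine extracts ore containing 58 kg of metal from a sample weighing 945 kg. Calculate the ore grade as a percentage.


6.1376%

Ore grade = (metal mass / ore mass) * 100
= (58 / 945) * 100
= 0.06137566138 * 100
= 6.1376%


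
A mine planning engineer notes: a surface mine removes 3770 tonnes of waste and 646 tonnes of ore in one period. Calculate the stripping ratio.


5.8359

Stripping ratio = waste tonnage / ore tonnage
= 3770 / 646
= 5.8359


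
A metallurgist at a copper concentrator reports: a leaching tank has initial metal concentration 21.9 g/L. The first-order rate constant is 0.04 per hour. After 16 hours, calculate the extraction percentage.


47.2708%

Compute the exponent:
-k * t = -0.04 * 16 = -0.64
Remaining concentration:
C = 21.9 * exp(-0.64)
= 21.9 * 0.527292424
= 11.54770409 g/L
Extracted = 21.9 - 11.54770409 = 10.35229591 g/L
Extraction % = 10.35229591 / 21.9 * 100
= 47.2708%


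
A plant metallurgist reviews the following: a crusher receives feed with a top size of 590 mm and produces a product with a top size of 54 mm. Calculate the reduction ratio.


10.9259

Reduction ratio = feed size / product size
= 590 / 54
= 10.9259


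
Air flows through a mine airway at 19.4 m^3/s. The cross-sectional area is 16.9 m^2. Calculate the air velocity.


Velocity = flow rate / cross-sectional area
= 19.4 / 16.9
= 1.1479 m/s

1.1479 m/s


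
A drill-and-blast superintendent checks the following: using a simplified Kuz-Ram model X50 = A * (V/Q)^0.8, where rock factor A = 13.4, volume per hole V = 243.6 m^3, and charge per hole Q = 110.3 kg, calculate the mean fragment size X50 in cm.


25.2573 cm

Compute V/Q:
V/Q = 243.6 / 110.3 = 2.208522212
Raise to the power 0.8:
(V/Q)^0.8 = 2.208522212^0.8 = 1.884870065
Multiply by A:
X50 = 13.4 * 1.884870065
= 25.2573 cm


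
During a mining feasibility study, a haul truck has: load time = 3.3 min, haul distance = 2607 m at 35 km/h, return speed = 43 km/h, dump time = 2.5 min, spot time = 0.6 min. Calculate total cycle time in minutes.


Convert haul speed to m/min: 35 * 1000/60 = 583.3333333 m/min
Haul time = 2607 / 583.3333333 = 4.469142857 min
Convert return speed to m/min: 43 * 1000/60 = 716.6666667 m/min
Return time = 2607 / 716.6666667 = 3.637674419 min
Total cycle time:
= 3.3 + 4.469142857 + 2.5 + 3.637674419 + 0.6
= 14.5068 min

14.5068 min


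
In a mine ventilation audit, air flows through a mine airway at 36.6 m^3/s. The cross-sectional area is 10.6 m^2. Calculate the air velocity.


3.4528 m/s

Velocity = flow rate / cross-sectional area
= 36.6 / 10.6
= 3.4528 m/s


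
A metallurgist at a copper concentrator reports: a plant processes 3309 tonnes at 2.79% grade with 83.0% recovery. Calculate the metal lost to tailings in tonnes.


Total metal in feed:
= 3309 * 2.79 / 100 = 92.3211 tonnes
Metal recovered:
= 92.3211 * 83.0 / 100 = 76.626513 tonnes
Metal lost to tailings:
= 92.3211 - 76.626513
= 15.6946 tonnes

15.6946 tonnes


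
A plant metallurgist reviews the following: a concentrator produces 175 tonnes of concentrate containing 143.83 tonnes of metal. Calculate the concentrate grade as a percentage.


Grade = (metal in concentrate / concentrate mass) * 100
= (143.83 / 175) * 100
= 0.8218857143 * 100
= 82.1886%

82.1886%


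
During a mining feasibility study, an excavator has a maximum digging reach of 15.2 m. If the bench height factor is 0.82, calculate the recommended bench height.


12.464 m

Bench height = reach * factor
= 15.2 * 0.82
= 12.464 m


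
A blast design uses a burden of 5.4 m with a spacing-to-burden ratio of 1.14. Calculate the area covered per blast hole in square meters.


First, find the spacing:
Spacing = burden * ratio = 5.4 * 1.14
= 6.156 m
Then, calculate the area:
Area = burden * spacing = 5.4 * 6.156
= 33.2424 m^2

33.2424 m^2


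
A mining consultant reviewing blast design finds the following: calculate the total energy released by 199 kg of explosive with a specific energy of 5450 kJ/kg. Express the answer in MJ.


1084.55 MJ

Energy = mass * specific_energy / 1000
= 199 * 5450 / 1000
= 1084550 / 1000
= 1084.55 MJ


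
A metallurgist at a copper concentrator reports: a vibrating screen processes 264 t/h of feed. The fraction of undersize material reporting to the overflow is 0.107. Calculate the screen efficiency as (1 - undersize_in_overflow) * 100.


Screen efficiency = (1 - fraction of undersize in overflow) * 100
= (1 - 0.107) * 100
= 0.893 * 100
= 89.3%

89.3%


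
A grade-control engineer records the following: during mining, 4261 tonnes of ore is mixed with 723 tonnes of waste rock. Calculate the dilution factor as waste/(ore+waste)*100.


14.5064%

Total material = ore + waste
= 4261 + 723 = 4984 tonnes
Dilution = waste / total * 100
= 723 / 4984 * 100
= 0.1450642055 * 100
= 14.5064%


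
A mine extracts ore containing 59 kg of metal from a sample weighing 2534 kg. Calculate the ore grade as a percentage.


Ore grade = (metal mass / ore mass) * 100
= (59 / 2534) * 100
= 0.02328334649 * 100
= 2.3283%

2.3283%


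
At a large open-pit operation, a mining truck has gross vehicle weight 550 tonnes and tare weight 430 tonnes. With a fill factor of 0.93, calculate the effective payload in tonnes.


Maximum payload = gross - tare
= 550 - 430 = 120 tonnes
Effective payload = max payload * fill factor
= 120 * 0.93
= 111.6 tonnes

111.6 tonnes


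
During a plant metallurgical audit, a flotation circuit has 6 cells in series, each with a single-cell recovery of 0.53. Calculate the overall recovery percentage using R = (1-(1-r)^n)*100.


98.9221%

Complement of single-cell recovery:
1 - r = 1 - 0.53 = 0.47
Raise to power n:
(1 - r)^6 = 0.47^6 = 0.01077921533
Overall recovery:
R = (1 - 0.01077921533) * 100
= 98.9221%


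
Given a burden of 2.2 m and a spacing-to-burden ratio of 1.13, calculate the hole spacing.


Spacing = burden * ratio
= 2.2 * 1.13
= 2.486 m

2.486 m


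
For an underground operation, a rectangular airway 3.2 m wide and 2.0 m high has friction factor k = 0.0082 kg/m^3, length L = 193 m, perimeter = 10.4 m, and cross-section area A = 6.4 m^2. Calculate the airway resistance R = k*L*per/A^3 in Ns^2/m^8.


0.0628 Ns^2/m^8

Compute the numerator:
k * L * per = 0.0082 * 193 * 10.4
= 16.45904
Compute the denominator:
A^3 = 6.4^3 = 262.144
Resistance:
R = 16.45904 / 262.144
= 0.0628 Ns^2/m^8


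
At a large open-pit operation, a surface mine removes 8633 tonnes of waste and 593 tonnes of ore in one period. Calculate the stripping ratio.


14.5582

Stripping ratio = waste tonnage / ore tonnage
= 8633 / 593
= 14.5582


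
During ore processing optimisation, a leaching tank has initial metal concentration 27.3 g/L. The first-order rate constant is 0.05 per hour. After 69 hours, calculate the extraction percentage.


96.8254%

Compute the exponent:
-k * t = -0.05 * 69 = -3.45
Remaining concentration:
C = 27.3 * exp(-3.45)
= 27.3 * 0.03174563638
= 0.8666558731 g/L
Extracted = 27.3 - 0.8666558731 = 26.43334413 g/L
Extraction % = 26.43334413 / 27.3 * 100
= 96.8254%


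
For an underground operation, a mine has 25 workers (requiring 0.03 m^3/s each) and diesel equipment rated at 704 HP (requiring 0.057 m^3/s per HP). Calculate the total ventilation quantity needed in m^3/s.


Airflow for workers:
Q_people = 25 * 0.03 = 0.75 m^3/s
Airflow for diesel equipment:
Q_diesel = 704 * 0.057 = 40.128 m^3/s
Total ventilation:
Q_total = 0.75 + 40.128
= 40.878 m^3/s

40.878 m^3/s


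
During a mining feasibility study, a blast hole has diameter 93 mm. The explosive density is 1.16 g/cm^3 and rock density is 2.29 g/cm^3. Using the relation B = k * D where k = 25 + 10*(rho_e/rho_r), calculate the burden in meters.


First, compute k:
rho_e / rho_r = 1.16 / 2.29 = 0.5065502183
k = 25 + 10 * 0.5065502183 = 30.06550218
Then, compute burden:
B = k * D / 1000 = 30.06550218 * 93 / 1000
= 2796.091703 / 1000
= 2.7961 m

2.7961 m


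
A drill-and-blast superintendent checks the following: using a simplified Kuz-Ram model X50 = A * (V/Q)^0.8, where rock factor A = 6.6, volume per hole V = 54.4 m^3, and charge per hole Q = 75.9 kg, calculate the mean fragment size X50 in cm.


5.0563 cm

Compute V/Q:
V/Q = 54.4 / 75.9 = 0.7167325428
Raise to the power 0.8:
(V/Q)^0.8 = 0.7167325428^0.8 = 0.7661004175
Multiply by A:
X50 = 6.6 * 0.7661004175
= 5.0563 cm


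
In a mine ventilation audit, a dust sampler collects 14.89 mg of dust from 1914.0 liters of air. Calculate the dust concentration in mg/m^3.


7.7795 mg/m^3

Convert liters to m^3: 1 m^3 = 1000 L
Concentration = mass / volume * 1000
= 14.89 / 1914.0 * 1000
= 0.007779519331 * 1000
= 7.7795 mg/m^3


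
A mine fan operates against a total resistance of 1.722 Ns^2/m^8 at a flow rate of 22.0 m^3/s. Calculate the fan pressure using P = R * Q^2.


Compute Q^2:
Q^2 = 22.0^2 = 484.0
Compute pressure:
P = R * Q^2 = 1.722 * 484.0
= 833.448 Pa

833.448 Pa


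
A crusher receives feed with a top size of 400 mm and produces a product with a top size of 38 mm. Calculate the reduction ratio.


10.5263

Reduction ratio = feed size / product size
= 400 / 38
= 10.5263


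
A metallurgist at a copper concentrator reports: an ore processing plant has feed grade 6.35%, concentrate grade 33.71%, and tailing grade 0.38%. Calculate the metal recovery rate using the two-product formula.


Using the two-product formula:
R = 100 * c * (f - t) / (f * (c - t))
Numerator = 100 * 33.71 * (6.35 - 0.38)
= 100 * 33.71 * 5.97
= 20124.87
Denominator = 6.35 * (33.71 - 0.38)
= 6.35 * 33.33
= 211.6455
R = 20124.87 / 211.6455
= 95.0876%

95.0876%


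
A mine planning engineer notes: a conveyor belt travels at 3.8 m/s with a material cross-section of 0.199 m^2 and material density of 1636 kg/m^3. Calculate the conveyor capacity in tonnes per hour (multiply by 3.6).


Volumetric flow = speed * area
= 3.8 * 0.199 = 0.7562 m^3/s
Mass flow = volumetric * density
= 0.7562 * 1636 = 1237.1432 kg/s
Convert to t/h: multiply by 3.6
Capacity = 1237.1432 * 3.6
= 4453.7155 t/h

4453.7155 t/h


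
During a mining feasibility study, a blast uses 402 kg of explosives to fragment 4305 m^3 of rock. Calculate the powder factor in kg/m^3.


0.0934 kg/m^3

Powder factor = explosive mass / rock volume
= 402 / 4305
= 0.0934 kg/m^3


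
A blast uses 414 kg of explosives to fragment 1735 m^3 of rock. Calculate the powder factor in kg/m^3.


Powder factor = explosive mass / rock volume
= 414 / 1735
= 0.2386 kg/m^3

0.2386 kg/m^3


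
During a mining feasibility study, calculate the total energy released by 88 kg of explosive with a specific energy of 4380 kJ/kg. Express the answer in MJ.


Energy = mass * specific_energy / 1000
= 88 * 4380 / 1000
= 385440 / 1000
= 385.44 MJ

385.44 MJ


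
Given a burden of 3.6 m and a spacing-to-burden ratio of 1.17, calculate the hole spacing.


Spacing = burden * ratio
= 3.6 * 1.17
= 4.212 m

4.212 m


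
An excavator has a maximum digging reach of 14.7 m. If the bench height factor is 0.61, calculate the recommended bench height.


8.967 m

Bench height = reach * factor
= 14.7 * 0.61
= 8.967 m


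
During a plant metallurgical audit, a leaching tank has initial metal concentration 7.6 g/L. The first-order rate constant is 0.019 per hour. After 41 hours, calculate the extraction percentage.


54.1135%

Compute the exponent:
-k * t = -0.019 * 41 = -0.779
Remaining concentration:
C = 7.6 * exp(-0.779)
= 7.6 * 0.4588646466
= 3.487371314 g/L
Extracted = 7.6 - 3.487371314 = 4.112628686 g/L
Extraction % = 4.112628686 / 7.6 * 100
= 54.1135%


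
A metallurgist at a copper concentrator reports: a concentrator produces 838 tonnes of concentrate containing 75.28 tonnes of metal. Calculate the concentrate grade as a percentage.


Grade = (metal in concentrate / concentrate mass) * 100
= (75.28 / 838) * 100
= 0.08983293556 * 100
= 8.9833%

8.9833%
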